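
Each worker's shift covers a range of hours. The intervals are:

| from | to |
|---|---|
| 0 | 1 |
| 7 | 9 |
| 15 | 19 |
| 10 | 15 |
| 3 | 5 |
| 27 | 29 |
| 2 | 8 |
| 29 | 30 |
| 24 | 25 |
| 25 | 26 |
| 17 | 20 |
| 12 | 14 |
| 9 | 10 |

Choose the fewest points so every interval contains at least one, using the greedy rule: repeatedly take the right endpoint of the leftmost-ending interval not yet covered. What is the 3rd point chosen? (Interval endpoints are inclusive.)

9

Process intervals by earliest right end; each time one isn't hit yet, stab at its right endpoint.
Sorted: [0,1] [3,5] [2,8] [7,9] [9,10] [12,14] [10,15] [15,19] [17,20] [24,25] [25,26] [27,29] [29,30]
{[0,1]} hit by 1; {[3,5],[2,8]} hit by 5; {[7,9],[9,10]} hit by 9; {[12,14],[10,15]} hit by 14; {[15,19],[17,20]} hit by 19; {[24,25],[25,26]} hit by 25; {[27,29],[29,30]} hit by 29.
Points: 1, 5, 9, 14, 19, 25, 29 (7 total).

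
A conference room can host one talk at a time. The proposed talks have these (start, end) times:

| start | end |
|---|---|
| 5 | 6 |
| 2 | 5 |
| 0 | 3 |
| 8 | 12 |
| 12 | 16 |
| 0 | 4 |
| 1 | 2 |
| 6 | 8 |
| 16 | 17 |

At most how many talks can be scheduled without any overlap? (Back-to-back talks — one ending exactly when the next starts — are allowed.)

Sorted by end: (1,2)  (0,3)  (0,4)  (2,5)  (5,6)  (6,8)  (8,12)  (12,16)  (16,17)
take (1,2); take (2,5); take (5,6); take (6,8); take (8,12); take (12,16); take (16,17).
Selected 7 talks.

7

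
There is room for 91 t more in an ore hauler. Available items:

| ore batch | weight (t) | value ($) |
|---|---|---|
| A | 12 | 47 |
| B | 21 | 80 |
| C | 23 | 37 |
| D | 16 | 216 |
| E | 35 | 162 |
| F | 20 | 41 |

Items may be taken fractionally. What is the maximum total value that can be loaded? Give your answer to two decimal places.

519.35

Sort by value per unit weight and fill in that order.
Ratios (sorted): D 13.50, E 4.63, A 3.92, B 3.81, F 2.05, C 1.61
take D (16 @ 216); take E (35 @ 162); take A (12 @ 47); take B (21 @ 80); take 7/20 of F → 14.35. Capacity used 91/91.
Total value = 519.35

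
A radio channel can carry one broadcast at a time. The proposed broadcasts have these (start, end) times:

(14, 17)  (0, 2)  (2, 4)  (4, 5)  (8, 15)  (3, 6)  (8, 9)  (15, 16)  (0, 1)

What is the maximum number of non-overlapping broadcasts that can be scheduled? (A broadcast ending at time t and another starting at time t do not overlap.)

5

Sorted by end: (0,1)  (0,2)  (2,4)  (4,5)  (3,6)  (8,9)  (8,15)  (15,16)  (14,17)
take (0,1); take (2,4); take (4,5); take (8,9); skip (8,15); take (15,16).
Selected 5 broadcasts.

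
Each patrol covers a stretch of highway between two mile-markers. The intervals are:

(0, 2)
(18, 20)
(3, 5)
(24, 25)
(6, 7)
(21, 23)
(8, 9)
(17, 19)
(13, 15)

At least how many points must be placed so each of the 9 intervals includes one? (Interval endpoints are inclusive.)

8

Sort by right endpoint; whenever an interval is uncovered, place a point at its right end.
By right end: [0,2]  [3,5]  [6,7]  [8,9]  [13,15]  [17,19]  [18,20]  [21,23]  [24,25]
[0,2] uncovered → point at 2; [3,5] uncovered → point at 5; [6,7] uncovered → point at 7; [8,9] uncovered → point at 9; [13,15] uncovered → point at 15; [17,19] uncovered → point at 19; [21,23] uncovered → point at 23; [24,25] uncovered → point at 25.
Points: 2, 5, 7, 9, 15, 19, 23, 25 (8 total).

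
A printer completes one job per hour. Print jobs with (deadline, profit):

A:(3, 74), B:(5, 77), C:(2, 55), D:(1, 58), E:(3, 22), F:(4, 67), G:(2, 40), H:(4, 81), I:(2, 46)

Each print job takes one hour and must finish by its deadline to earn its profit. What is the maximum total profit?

357

Sort by profit descending; place each in the latest free slot ≤ its deadline.
Profit order: H=81 B=77 A=74 F=67 D=58 C=55 I=46 G=40 E=22
Assign: H→slot 4, B→slot 5, A→slot 3, F→slot 2, D→slot 1, C skipped, I skipped, G skipped, E skipped.
Slots: [1:D] [2:F] [3:A] [4:H] [5:B]
Profit = 58 + 67 + 74 + 81 + 77 = 357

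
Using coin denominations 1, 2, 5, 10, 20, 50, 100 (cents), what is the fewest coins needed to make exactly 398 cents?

9

Greedy: take as many of the largest coin as possible, then repeat with the remainder.
398 − 3×100→98 − 1×50→48 − 2×20→8 − 1×5→3 − 1×2→1 − 1×1→0
Total coins = 3 + 1 + 2 + 1 + 1 + 1 = 9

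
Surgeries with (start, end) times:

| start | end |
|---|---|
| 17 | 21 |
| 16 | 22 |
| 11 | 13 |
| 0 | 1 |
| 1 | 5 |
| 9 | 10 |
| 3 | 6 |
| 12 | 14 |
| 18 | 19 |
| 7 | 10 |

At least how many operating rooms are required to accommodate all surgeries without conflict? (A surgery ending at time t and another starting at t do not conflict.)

Count concurrent intervals with a sweep; the peak is the room count.
starts: [0, 1, 3, 7, 9, 11, 12, 16, 17, 18]
ends:   [1, 5, 6, 10, 10, 13, 14, 19, 21, 22]
s0→1 e1→0 s1→1 s3→2 e5→1 e6→0 s7→1 s9→2 e10→1 e10→0 s11→1 s12→2 e13→1 e14→0 s16→1 s17→2 s18→3  — peak 3.

3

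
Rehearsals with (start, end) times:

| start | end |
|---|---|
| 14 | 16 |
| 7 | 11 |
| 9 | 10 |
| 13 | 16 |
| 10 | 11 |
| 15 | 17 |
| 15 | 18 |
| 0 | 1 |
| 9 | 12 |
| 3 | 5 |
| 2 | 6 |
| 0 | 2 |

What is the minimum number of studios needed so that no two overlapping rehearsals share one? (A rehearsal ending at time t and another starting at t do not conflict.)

4

The answer is the maximum number of intervals overlapping at any instant.
starts: [0, 0, 2, 3, 7, 9, 9, 10, 13, 14, 15, 15]
ends:   [1, 2, 5, 6, 10, 11, 11, 12, 16, 16, 17, 18]
s0→1 s0→2 e1→1 e2→0 s2→1 s3→2 e5→1 e6→0 s7→1 s9→2 s9→3 e10→2 s10→3 e11→2 e11→1 e12→0 s13→1 s14→2 s15→3 s15→4  — peak 4.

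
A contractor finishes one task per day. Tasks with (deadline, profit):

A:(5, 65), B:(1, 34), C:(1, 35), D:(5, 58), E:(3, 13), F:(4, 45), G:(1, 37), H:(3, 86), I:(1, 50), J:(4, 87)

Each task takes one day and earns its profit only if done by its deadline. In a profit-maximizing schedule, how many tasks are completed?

Profit order: J=87 H=86 A=65 D=58 I=50 F=45 G=37 C=35 B=34 E=13
Assign: J→slot 4, H→slot 3, A→slot 5, D→slot 2, I→slot 1, F skipped, G skipped, C skipped, B skipped, E skipped.
Slots: [1:I] [2:D] [3:H] [4:J] [5:A]
5 of 10 scheduled.

5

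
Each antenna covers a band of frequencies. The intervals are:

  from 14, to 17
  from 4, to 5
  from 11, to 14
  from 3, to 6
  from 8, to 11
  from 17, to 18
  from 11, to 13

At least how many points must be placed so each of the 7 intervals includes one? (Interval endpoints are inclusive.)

3

By right end: [4,5]  [3,6]  [8,11]  [11,13]  [11,14]  [14,17]  [17,18]
[4,5] uncovered → point at 5; [8,11] uncovered → point at 11; [14,17] uncovered → point at 17.
Points: 5, 11, 17 (3 total).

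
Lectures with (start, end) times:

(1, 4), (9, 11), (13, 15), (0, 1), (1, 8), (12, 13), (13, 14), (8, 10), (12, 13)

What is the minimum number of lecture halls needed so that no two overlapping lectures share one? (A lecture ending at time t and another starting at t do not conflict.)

Count concurrent intervals with a sweep; the peak is the room count.
starts: [0, 1, 1, 8, 9, 12, 12, 13, 13]
ends:   [1, 4, 8, 10, 11, 13, 13, 14, 15]
s0→1 e1→0 s1→1 s1→2  — peak 2.

2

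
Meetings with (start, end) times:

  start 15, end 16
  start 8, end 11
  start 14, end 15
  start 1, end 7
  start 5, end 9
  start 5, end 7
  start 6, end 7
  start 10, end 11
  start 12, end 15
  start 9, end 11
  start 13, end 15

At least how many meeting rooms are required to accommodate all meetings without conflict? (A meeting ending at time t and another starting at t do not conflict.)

4

starts: [1, 5, 5, 6, 8, 9, 10, 12, 13, 14, 15]
ends:   [7, 7, 7, 9, 11, 11, 11, 15, 15, 15, 16]
s1→1 s5→2 s5→3 s6→4  — peak 4.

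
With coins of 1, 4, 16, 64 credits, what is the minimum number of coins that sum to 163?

Greedy: take as many of the largest coin as possible, then repeat with the remainder.
163 = 2×64 + 2×16 + 3×1
Total coins = 2 + 2 + 3 = 7

7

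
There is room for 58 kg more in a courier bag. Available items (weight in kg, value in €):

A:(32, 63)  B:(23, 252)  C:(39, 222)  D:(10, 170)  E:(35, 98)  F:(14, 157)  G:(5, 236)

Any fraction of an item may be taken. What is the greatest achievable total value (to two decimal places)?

Greedy by value/weight ratio, highest first.
Ratios (sorted): G 47.20, D 17.00, F 11.21, B 10.96, C 5.69, E 2.80, A 1.97
take G (5 @ 236); take D (10 @ 170); take F (14 @ 157); take B (23 @ 252); take 6/39 of C → 34.15. Capacity used 58/58.
Total value = 849.15

849.15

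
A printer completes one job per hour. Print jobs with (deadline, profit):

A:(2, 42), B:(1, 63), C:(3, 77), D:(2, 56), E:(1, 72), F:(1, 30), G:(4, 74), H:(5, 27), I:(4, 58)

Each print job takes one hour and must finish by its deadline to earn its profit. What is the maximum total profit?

308

Sort by profit descending; place each in the latest free slot ≤ its deadline.
Profit order: C=77 G=74 E=72 B=63 I=58 D=56 A=42 F=30 H=27
Assign: C→slot 3, G→slot 4, E→slot 1, B skipped, I→slot 2, D skipped, A skipped, F skipped, H→slot 5.
Slots: [1:E] [2:I] [3:C] [4:G] [5:H]
Profit = 72 + 58 + 77 + 74 + 27 = 308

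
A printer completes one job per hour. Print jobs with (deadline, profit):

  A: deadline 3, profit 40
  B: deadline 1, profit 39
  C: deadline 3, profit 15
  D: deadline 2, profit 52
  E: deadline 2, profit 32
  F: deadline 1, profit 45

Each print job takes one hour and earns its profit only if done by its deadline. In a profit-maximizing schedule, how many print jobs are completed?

Profit order: D=52 F=45 A=40 B=39 E=32 C=15
Assign: D→slot 2, F→slot 1, A→slot 3, B skipped, E skipped, C skipped.
Slots: [1:F] [2:D] [3:A]
3 of 6 scheduled.

3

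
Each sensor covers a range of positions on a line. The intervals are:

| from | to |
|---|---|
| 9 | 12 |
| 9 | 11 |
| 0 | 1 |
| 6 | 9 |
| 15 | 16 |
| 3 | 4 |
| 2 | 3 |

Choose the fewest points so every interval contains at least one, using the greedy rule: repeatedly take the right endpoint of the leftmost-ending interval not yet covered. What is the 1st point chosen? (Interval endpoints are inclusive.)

Sort by right endpoint; whenever an interval is uncovered, place a point at its right end.
By right end: [0,1]  [2,3]  [3,4]  [6,9]  [9,11]  [9,12]  [15,16]
[0,1] uncovered → point at 1; [2,3] uncovered → point at 3; [6,9] uncovered → point at 9; [15,16] uncovered → point at 16.
Points: 1, 3, 9, 16 (4 total).

1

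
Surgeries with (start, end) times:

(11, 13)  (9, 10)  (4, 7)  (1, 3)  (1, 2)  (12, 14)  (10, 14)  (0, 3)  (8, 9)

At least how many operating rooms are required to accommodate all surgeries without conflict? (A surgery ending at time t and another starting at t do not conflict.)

The answer is the maximum number of intervals overlapping at any instant.
starts: [0, 1, 1, 4, 8, 9, 10, 11, 12]
ends:   [2, 3, 3, 7, 9, 10, 13, 14, 14]
s0→1 s1→2 s1→3  — peak 3.

3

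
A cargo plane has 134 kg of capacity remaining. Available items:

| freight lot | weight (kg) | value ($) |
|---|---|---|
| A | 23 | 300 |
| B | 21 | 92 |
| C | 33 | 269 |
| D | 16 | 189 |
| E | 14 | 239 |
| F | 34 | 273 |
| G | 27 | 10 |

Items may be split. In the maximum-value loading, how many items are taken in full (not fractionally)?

5

Sort by value per unit weight and fill in that order.
Ratios (sorted): E 17.07, A 13.04, D 11.81, C 8.15, F 8.03, B 4.38, G 0.37
take E (14 @ 239); take A (23 @ 300); take D (16 @ 189); take C (33 @ 269); take F (34 @ 273); take 14/21 of B → 61.33. Capacity used 134/134.
5 item(s) taken whole; one partial (take 14/21 of B).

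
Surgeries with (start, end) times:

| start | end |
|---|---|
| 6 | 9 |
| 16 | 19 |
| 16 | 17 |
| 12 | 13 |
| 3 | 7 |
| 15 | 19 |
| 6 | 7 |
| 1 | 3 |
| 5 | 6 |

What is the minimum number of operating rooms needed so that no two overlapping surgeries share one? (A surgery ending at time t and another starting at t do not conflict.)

Events (time:±→running): 1:+→1 3:-→0 3:+→1 5:+→2 6:-→1 6:+→2 6:+→3 … peak 3.

3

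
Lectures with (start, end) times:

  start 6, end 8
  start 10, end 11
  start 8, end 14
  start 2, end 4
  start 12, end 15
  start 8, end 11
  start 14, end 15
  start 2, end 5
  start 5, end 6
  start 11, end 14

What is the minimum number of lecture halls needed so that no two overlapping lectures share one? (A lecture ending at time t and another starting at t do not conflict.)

The answer is the maximum number of intervals overlapping at any instant.
starts: [2, 2, 5, 6, 8, 8, 10, 11, 12, 14]
ends:   [4, 5, 6, 8, 11, 11, 14, 14, 15, 15]
s2→1 s2→2 e4→1 e5→0 s5→1 e6→0 s6→1 e8→0 s8→1 s8→2 s10→3  — peak 3.

3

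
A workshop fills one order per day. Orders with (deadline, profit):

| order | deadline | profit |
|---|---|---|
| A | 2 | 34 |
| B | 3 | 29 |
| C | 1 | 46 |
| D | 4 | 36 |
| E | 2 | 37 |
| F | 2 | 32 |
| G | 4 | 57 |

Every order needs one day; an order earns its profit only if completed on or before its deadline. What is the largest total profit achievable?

Take jobs in profit order; each goes to the latest open slot no later than its deadline.
By profit: G(d4,57), C(d1,46), E(d2,37), D(d4,36), A(d2,34), F(d2,32), B(d3,29)
G→slot 4; C→slot 1; E→slot 2; D→slot 3; A skipped; F skipped; B skipped.
Profit = 46 + 37 + 36 + 57 = 176

176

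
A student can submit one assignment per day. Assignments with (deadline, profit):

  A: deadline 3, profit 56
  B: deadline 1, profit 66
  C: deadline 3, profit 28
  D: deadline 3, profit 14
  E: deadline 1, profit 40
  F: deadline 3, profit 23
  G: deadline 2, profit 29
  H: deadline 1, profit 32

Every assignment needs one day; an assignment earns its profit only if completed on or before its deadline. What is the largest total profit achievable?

151

Profit order: B=66 A=56 E=40 H=32 G=29 C=28 F=23 D=14
Assign: B→slot 1, A→slot 3, E skipped, H skipped, G→slot 2, C skipped, F skipped, D skipped.
Slots: [1:B] [2:G] [3:A]
Profit = 66 + 29 + 56 = 151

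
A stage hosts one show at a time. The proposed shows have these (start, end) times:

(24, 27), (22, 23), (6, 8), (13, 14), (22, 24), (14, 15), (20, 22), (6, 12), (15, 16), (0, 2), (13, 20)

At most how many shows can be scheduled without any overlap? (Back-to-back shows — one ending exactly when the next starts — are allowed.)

8

Sort by end time and greedily take each interval whose start is ≥ the last chosen end.
By end time: (0,2), (6,8), (6,12), (13,14), (14,15), (15,16), (13,20), (20,22), (22,23), (22,24), (24,27).
Pick (0,2); next start ≥ 2 → (6,8); next start ≥ 8 → (13,14); next start ≥ 14 → (14,15); next start ≥ 15 → (15,16); next start ≥ 16 → (20,22); next start ≥ 22 → (22,23); next start ≥ 23 → (24,27).
Selected 8 shows.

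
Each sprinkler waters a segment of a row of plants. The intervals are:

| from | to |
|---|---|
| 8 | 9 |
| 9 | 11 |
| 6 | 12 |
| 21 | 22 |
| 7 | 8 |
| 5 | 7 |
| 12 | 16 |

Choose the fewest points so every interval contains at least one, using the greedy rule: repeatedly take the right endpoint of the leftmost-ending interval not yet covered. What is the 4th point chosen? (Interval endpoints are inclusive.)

By right end: [5,7]  [7,8]  [8,9]  [9,11]  [6,12]  [12,16]  [21,22]
[5,7] uncovered → point at 7; [8,9] uncovered → point at 9; [12,16] uncovered → point at 16; [21,22] uncovered → point at 22.
Points: 7, 9, 16, 22 (4 total).

22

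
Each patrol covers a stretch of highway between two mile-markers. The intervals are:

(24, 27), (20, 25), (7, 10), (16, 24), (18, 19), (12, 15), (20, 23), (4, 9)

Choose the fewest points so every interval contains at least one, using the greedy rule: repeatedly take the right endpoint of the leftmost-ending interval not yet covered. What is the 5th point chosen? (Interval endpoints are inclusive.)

Sorted: [4,9] [7,10] [12,15] [18,19] [20,23] [16,24] [20,25] [24,27]
{[4,9],[7,10]} hit by 9; {[12,15]} hit by 15; {[18,19]} hit by 19; {[20,23],[16,24],[20,25]} hit by 23; {[24,27]} hit by 27.
Points: 9, 15, 19, 23, 27 (5 total).

27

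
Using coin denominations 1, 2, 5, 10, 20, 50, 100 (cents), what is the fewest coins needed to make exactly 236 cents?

6

Greedy: take as many of the largest coin as possible, then repeat with the remainder.
236 − 2×100→36 − 1×20→16 − 1×10→6 − 1×5→1 − 1×1→0
Total coins = 2 + 1 + 1 + 1 + 1 = 6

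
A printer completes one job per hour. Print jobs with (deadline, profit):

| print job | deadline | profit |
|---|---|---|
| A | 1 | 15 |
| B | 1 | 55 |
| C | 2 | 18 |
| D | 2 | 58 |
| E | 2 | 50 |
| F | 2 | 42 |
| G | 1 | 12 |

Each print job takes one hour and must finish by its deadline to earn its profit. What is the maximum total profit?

113

Take jobs in profit order; each goes to the latest open slot no later than its deadline.
By profit: D(d2,58), B(d1,55), E(d2,50), F(d2,42), C(d2,18), A(d1,15), G(d1,12)
D→slot 2; B→slot 1; E skipped; F skipped; C skipped; A skipped; G skipped.
Profit = 55 + 58 = 113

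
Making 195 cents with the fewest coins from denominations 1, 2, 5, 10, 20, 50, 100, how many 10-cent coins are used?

Greedy: take as many of the largest coin as possible, then repeat with the remainder.
195 = 1×100 + 1×50 + 2×20 + 1×5
Count of 10: 0

0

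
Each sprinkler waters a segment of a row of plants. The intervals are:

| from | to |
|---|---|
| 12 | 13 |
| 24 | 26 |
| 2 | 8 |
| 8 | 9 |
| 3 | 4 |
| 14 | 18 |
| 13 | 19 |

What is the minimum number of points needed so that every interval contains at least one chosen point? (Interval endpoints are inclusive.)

By right end: [3,4]  [2,8]  [8,9]  [12,13]  [14,18]  [13,19]  [24,26]
[3,4] uncovered → point at 4; [8,9] uncovered → point at 9; [12,13] uncovered → point at 13; [14,18] uncovered → point at 18; [24,26] uncovered → point at 26.
Points: 4, 9, 13, 18, 26 (5 total).

5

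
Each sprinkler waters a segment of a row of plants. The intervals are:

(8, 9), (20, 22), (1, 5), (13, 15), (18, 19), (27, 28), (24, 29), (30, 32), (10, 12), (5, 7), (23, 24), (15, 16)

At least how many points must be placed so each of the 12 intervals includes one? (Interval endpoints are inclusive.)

9

Sorted: [1,5] [5,7] [8,9] [10,12] [13,15] [15,16] [18,19] [20,22] [23,24] [27,28] [24,29] [30,32]
{[1,5],[5,7]} hit by 5; {[8,9]} hit by 9; {[10,12]} hit by 12; {[13,15],[15,16]} hit by 15; {[18,19]} hit by 19; {[20,22]} hit by 22; {[23,24]} hit by 24; {[27,28],[24,29]} hit by 28; {[30,32]} hit by 32.
Points: 5, 9, 12, 15, 19, 22, 24, 28, 32 (9 total).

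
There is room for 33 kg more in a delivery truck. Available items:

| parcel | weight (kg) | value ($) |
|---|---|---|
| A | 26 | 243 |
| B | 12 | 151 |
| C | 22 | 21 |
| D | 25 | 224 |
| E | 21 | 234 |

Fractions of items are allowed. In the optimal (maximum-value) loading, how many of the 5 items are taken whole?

2

Order: B (151/12=12.58) > E (234/21=11.14) > A (243/26=9.35) > D (224/25=8.96) > C (21/22=0.95)
Fill: take B (12 @ 151) → take E (21 @ 234); 33/33 used.
2 item(s) taken whole.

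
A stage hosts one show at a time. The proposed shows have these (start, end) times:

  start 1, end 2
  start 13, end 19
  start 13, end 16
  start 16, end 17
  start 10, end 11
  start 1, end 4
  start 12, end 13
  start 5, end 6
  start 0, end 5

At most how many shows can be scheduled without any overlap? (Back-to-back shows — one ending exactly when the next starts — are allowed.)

6

Greedy by earliest finish: after sorting by end time, pick each interval compatible with the last pick.
By end time: (1,2), (1,4), (0,5), (5,6), (10,11), (12,13), (13,16), (16,17), (13,19).
Pick (1,2); next start ≥ 2 → (5,6); next start ≥ 6 → (10,11); next start ≥ 11 → (12,13); next start ≥ 13 → (13,16); next start ≥ 16 → (16,17).
Selected 6 shows.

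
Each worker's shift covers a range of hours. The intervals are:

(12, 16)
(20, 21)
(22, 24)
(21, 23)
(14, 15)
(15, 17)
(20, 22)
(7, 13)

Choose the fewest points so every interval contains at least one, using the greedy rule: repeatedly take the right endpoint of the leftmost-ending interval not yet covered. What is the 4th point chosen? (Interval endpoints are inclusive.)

24

Sort by right endpoint; whenever an interval is uncovered, place a point at its right end.
By right end: [7,13]  [14,15]  [12,16]  [15,17]  [20,21]  [20,22]  [21,23]  [22,24]
[7,13] uncovered → point at 13; [14,15] uncovered → point at 15; [20,21] uncovered → point at 21; [22,24] uncovered → point at 24.
Points: 13, 15, 21, 24 (4 total).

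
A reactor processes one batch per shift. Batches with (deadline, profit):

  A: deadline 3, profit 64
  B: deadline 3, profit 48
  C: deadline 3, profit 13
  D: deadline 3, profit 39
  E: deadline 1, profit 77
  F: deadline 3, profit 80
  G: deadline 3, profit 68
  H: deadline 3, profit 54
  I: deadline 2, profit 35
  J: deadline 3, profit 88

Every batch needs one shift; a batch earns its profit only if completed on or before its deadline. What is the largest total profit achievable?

Take jobs in profit order; each goes to the latest open slot no later than its deadline.
By profit: J(d3,88), F(d3,80), E(d1,77), G(d3,68), A(d3,64), H(d3,54), B(d3,48), D(d3,39), I(d2,35), C(d3,13)
J→slot 3; F→slot 2; E→slot 1; G skipped; A skipped; H skipped; B skipped; D skipped; I skipped; C skipped.
Profit = 77 + 80 + 88 = 245

245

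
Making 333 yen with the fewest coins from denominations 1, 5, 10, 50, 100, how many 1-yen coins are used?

3

Use the largest denomination that fits, subtract, and repeat.
333 = 3×100 + 3×10 + 3×1
Count of 1: 3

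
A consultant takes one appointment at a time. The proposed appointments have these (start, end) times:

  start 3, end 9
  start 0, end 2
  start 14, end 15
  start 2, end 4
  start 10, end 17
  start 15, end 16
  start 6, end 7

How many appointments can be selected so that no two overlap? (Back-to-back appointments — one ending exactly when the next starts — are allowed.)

5

Order by finish time; keep every interval that doesn't clash with the previous kept one.
By end time: (0,2), (2,4), (6,7), (3,9), (14,15), (15,16), (10,17).
Pick (0,2); next start ≥ 2 → (2,4); next start ≥ 4 → (6,7); next start ≥ 7 → (14,15); next start ≥ 15 → (15,16).
Selected 5 appointments.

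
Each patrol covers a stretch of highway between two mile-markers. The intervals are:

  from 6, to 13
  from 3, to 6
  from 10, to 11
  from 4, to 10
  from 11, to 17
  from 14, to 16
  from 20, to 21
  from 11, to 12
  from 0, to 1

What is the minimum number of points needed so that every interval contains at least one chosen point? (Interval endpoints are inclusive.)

Sort by right endpoint; whenever an interval is uncovered, place a point at its right end.
By right end: [0,1]  [3,6]  [4,10]  [10,11]  [11,12]  [6,13]  [14,16]  [11,17]  [20,21]
[0,1] uncovered → point at 1; [3,6] uncovered → point at 6; [10,11] uncovered → point at 11; [14,16] uncovered → point at 16; [20,21] uncovered → point at 21.
Points: 1, 6, 11, 16, 21 (5 total).

5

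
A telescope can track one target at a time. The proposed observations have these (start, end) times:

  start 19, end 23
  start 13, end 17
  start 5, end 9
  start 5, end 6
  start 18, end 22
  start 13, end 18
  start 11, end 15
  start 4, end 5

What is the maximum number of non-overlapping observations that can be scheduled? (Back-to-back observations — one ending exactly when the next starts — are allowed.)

4

Order by finish time; keep every interval that doesn't clash with the previous kept one.
By end time: (4,5), (5,6), (5,9), (11,15), (13,17), (13,18), (18,22), (19,23).
Pick (4,5); next start ≥ 5 → (5,6); next start ≥ 6 → (11,15); next start ≥ 15 → (18,22).
Selected 4 observations.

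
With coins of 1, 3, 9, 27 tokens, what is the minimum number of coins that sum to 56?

4

Greedy: take as many of the largest coin as possible, then repeat with the remainder.
56 − 2×27→2 − 2×1→0
Total coins = 2 + 2 = 4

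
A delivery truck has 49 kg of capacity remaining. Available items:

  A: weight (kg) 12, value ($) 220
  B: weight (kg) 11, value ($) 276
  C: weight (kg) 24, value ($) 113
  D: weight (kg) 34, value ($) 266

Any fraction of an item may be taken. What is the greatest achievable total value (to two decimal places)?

699.41

Sort by value per unit weight and fill in that order.
Ratios (sorted): B 25.09, A 18.33, D 7.82, C 4.71
take B (11 @ 276); take A (12 @ 220); take 26/34 of D → 203.41. Capacity used 49/49.
Total value = 699.41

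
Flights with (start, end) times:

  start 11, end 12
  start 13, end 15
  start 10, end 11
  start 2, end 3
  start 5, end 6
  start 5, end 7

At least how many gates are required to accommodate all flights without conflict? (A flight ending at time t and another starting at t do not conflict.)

2

Count concurrent intervals with a sweep; the peak is the room count.
starts: [2, 5, 5, 10, 11, 13]
ends:   [3, 6, 7, 11, 12, 15]
s2→1 e3→0 s5→1 s5→2  — peak 2.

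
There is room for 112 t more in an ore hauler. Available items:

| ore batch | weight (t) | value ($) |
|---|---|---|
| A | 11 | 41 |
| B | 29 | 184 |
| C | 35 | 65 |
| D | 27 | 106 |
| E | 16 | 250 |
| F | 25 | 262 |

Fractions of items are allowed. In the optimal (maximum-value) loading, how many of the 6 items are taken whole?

5

Greedy by value/weight ratio, highest first.
Order: E (250/16=15.62) > F (262/25=10.48) > B (184/29=6.34) > D (106/27=3.93) > A (41/11=3.73) > C (65/35=1.86)
Fill: take E (16 @ 250) → take F (25 @ 262) → take B (29 @ 184) → take D (27 @ 106) → take A (11 @ 41) → take 4/35 of C → 7.43; 112/112 used.
5 item(s) taken whole; one partial (take 4/35 of C).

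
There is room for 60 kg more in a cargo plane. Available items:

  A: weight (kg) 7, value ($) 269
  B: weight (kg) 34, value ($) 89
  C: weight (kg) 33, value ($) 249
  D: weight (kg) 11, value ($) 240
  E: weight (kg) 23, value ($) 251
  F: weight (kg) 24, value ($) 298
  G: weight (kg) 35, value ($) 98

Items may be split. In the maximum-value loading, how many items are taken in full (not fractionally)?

Greedy by value/weight ratio, highest first.
Order: A (269/7=38.43) > D (240/11=21.82) > F (298/24=12.42) > E (251/23=10.91) > C (249/33=7.55) > G (98/35=2.80) > B (89/34=2.62)
Fill: take A (7 @ 269) → take D (11 @ 240) → take F (24 @ 298) → take 18/23 of E → 196.43; 60/60 used.
3 item(s) taken whole; one partial (take 18/23 of E).

3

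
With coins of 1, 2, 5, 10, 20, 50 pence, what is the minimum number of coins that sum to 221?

6

221 − 4×50→21 − 1×20→1 − 1×1→0
Total coins = 4 + 1 + 1 = 6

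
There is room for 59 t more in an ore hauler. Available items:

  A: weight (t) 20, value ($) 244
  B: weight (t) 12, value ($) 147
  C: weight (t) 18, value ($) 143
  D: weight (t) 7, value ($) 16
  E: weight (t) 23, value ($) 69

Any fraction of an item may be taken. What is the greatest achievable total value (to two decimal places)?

Sort by value per unit weight and fill in that order.
Ratios (sorted): B 12.25, A 12.20, C 7.94, E 3.00, D 2.29
take B (12 @ 147); take A (20 @ 244); take C (18 @ 143); take 9/23 of E → 27.00. Capacity used 59/59.
Total value = 561.00

561.00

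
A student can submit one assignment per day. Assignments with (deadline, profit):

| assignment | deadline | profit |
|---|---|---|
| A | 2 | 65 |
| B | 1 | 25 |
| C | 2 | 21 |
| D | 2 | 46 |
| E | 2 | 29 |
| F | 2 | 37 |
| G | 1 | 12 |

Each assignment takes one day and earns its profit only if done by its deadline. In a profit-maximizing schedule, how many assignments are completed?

Sort by profit descending; place each in the latest free slot ≤ its deadline.
Profit order: A=65 D=46 F=37 E=29 B=25 C=21 G=12
Assign: A→slot 2, D→slot 1, F skipped, E skipped, B skipped, C skipped, G skipped.
Slots: [1:D] [2:A]
2 of 7 scheduled.

2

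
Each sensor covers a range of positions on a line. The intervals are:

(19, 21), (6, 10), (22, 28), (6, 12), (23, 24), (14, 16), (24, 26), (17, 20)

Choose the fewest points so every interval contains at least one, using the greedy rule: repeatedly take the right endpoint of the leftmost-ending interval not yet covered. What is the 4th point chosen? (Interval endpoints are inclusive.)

24

Process intervals by earliest right end; each time one isn't hit yet, stab at its right endpoint.
By right end: [6,10]  [6,12]  [14,16]  [17,20]  [19,21]  [23,24]  [24,26]  [22,28]
[6,10] uncovered → point at 10; [14,16] uncovered → point at 16; [17,20] uncovered → point at 20; [23,24] uncovered → point at 24.
Points: 10, 16, 20, 24 (4 total).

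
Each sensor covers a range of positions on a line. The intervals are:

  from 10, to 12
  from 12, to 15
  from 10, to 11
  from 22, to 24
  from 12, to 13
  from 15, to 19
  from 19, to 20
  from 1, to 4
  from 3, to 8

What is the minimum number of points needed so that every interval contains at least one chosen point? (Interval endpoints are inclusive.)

Process intervals by earliest right end; each time one isn't hit yet, stab at its right endpoint.
Sorted: [1,4] [3,8] [10,11] [10,12] [12,13] [12,15] [15,19] [19,20] [22,24]
{[1,4],[3,8]} hit by 4; {[10,11],[10,12]} hit by 11; {[12,13],[12,15]} hit by 13; {[15,19],[19,20]} hit by 19; {[22,24]} hit by 24.
Points: 4, 11, 13, 19, 24 (5 total).

5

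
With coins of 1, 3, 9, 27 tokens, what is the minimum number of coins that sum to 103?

7

103 − 3×27→22 − 2×9→4 − 1×3→1 − 1×1→0
Total coins = 3 + 2 + 1 + 1 = 7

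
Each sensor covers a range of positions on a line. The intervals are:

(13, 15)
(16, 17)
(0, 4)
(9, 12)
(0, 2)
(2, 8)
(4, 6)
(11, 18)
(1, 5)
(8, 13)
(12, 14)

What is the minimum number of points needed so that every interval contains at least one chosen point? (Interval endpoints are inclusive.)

Process intervals by earliest right end; each time one isn't hit yet, stab at its right endpoint.
By right end: [0,2]  [0,4]  [1,5]  [4,6]  [2,8]  [9,12]  [8,13]  [12,14]  [13,15]  [16,17]  [11,18]
[0,2] uncovered → point at 2; [4,6] uncovered → point at 6; [9,12] uncovered → point at 12; [13,15] uncovered → point at 15; [16,17] uncovered → point at 17.
Points: 2, 6, 12, 15, 17 (5 total).

5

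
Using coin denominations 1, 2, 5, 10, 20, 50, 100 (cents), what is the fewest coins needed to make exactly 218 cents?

6

218 = 2×100 + 1×10 + 1×5 + 1×2 + 1×1
Total coins = 2 + 1 + 1 + 1 + 1 = 6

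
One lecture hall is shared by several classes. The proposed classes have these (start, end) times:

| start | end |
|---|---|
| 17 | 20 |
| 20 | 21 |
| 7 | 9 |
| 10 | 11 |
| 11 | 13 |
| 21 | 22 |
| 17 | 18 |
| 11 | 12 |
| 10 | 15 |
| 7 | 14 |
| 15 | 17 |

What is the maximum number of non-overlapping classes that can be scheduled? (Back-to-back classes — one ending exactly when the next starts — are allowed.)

7

Greedy by earliest finish: after sorting by end time, pick each interval compatible with the last pick.
By end time: (7,9), (10,11), (11,12), (11,13), (7,14), (10,15), (15,17), (17,18), (17,20), (20,21), (21,22).
Pick (7,9); next start ≥ 9 → (10,11); next start ≥ 11 → (11,12); next start ≥ 12 → (15,17); next start ≥ 17 → (17,18); next start ≥ 18 → (20,21); next start ≥ 21 → (21,22).
Selected 7 classes.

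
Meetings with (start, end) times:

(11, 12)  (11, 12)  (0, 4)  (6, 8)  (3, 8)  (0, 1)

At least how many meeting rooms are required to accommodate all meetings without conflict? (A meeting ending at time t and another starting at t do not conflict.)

2

Count concurrent intervals with a sweep; the peak is the room count.
Events (time:±→running): 0:+→1 0:+→2 … peak 2.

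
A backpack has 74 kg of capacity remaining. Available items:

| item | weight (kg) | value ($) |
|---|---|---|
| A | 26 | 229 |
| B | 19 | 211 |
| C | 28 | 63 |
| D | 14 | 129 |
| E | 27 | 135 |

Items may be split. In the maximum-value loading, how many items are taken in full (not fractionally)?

Greedy by value/weight ratio, highest first.
Ratios (sorted): B 11.11, D 9.21, A 8.81, E 5.00, C 2.25
take B (19 @ 211); take D (14 @ 129); take A (26 @ 229); take 15/27 of E → 75.00. Capacity used 74/74.
3 item(s) taken whole; one partial (take 15/27 of E).

3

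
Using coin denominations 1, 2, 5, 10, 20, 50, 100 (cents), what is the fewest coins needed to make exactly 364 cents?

7

364 = 3×100 + 1×50 + 1×10 + 2×2
Total coins = 3 + 1 + 1 + 2 = 7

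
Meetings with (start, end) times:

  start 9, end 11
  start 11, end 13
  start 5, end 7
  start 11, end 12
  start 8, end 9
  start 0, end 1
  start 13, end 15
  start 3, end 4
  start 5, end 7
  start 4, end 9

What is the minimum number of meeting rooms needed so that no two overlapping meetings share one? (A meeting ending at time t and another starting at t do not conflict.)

Count concurrent intervals with a sweep; the peak is the room count.
Events (time:±→running): 0:+→1 1:-→0 3:+→1 4:-→0 4:+→1 5:+→2 5:+→3 … peak 3.

3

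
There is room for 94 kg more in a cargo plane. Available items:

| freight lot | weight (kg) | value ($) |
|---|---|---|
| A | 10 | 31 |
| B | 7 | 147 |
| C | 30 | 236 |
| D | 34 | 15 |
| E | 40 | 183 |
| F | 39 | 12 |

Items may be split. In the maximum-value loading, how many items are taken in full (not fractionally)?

4

Greedy by value/weight ratio, highest first.
Order: B (147/7=21.00) > C (236/30=7.87) > E (183/40=4.58) > A (31/10=3.10) > D (15/34=0.44) > F (12/39=0.31)
Fill: take B (7 @ 147) → take C (30 @ 236) → take E (40 @ 183) → take A (10 @ 31) → take 7/34 of D → 3.09; 94/94 used.
4 item(s) taken whole; one partial (take 7/34 of D).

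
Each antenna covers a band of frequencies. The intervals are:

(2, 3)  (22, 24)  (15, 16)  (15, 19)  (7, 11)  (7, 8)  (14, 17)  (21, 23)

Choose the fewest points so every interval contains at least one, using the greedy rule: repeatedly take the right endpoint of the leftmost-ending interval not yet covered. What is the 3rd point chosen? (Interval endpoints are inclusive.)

16

Sort by right endpoint; whenever an interval is uncovered, place a point at its right end.
By right end: [2,3]  [7,8]  [7,11]  [15,16]  [14,17]  [15,19]  [21,23]  [22,24]
[2,3] uncovered → point at 3; [7,8] uncovered → point at 8; [15,16] uncovered → point at 16; [21,23] uncovered → point at 23.
Points: 3, 8, 16, 23 (4 total).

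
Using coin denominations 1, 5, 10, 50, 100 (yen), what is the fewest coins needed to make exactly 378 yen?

10

378 = 3×100 + 1×50 + 2×10 + 1×5 + 3×1
Total coins = 3 + 1 + 2 + 1 + 3 = 10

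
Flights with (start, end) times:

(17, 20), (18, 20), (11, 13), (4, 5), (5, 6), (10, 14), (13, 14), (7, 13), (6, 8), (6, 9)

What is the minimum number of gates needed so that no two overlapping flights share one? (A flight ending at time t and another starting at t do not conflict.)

The answer is the maximum number of intervals overlapping at any instant.
starts: [4, 5, 6, 6, 7, 10, 11, 13, 17, 18]
ends:   [5, 6, 8, 9, 13, 13, 14, 14, 20, 20]
s4→1 e5→0 s5→1 e6→0 s6→1 s6→2 s7→3  — peak 3.

3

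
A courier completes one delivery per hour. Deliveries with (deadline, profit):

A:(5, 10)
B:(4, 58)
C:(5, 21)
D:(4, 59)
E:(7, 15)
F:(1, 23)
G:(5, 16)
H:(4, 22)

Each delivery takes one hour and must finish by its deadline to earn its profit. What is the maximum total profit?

By profit: D(d4,59), B(d4,58), F(d1,23), H(d4,22), C(d5,21), G(d5,16), E(d7,15), A(d5,10)
D→slot 4; B→slot 3; F→slot 1; H→slot 2; C→slot 5; G skipped; E→slot 7; A skipped.
Profit = 23 + 22 + 58 + 59 + 21 + 15 = 198

198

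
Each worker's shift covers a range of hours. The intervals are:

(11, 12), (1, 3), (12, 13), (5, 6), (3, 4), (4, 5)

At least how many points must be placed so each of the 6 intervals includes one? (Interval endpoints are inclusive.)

Sort by right endpoint; whenever an interval is uncovered, place a point at its right end.
By right end: [1,3]  [3,4]  [4,5]  [5,6]  [11,12]  [12,13]
[1,3] uncovered → point at 3; [4,5] uncovered → point at 5; [11,12] uncovered → point at 12.
Points: 3, 5, 12 (3 total).

3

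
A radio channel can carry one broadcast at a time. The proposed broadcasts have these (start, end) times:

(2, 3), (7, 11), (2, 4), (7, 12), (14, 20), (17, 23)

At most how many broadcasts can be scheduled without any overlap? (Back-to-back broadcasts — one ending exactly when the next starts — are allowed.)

3

Sorted by end: (2,3)  (2,4)  (7,11)  (7,12)  (14,20)  (17,23)
take (2,3); take (7,11); skip (7,12); take (14,20).
Selected 3 broadcasts.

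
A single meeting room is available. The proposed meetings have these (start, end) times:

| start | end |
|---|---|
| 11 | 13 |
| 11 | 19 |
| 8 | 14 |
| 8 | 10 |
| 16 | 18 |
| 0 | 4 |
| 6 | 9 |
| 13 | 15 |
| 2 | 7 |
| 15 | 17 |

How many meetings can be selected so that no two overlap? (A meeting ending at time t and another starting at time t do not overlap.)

5

Sort by end time and greedily take each interval whose start is ≥ the last chosen end.
Sorted by end: (0,4)  (2,7)  (6,9)  (8,10)  (11,13)  (8,14)  (13,15)  (15,17)  (16,18)  (11,19)
take (0,4); take (6,9); take (11,13); take (13,15); take (15,17); skip (16,18).
Selected 5 meetings.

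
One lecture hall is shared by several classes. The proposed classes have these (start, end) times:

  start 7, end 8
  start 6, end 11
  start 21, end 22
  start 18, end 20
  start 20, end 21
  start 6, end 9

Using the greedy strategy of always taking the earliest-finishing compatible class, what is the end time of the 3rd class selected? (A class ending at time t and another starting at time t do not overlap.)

21

Greedy by earliest finish: after sorting by end time, pick each interval compatible with the last pick.
By end time: (7,8), (6,9), (6,11), (18,20), (20,21), (21,22).
Pick (7,8); next start ≥ 8 → (18,20); next start ≥ 20 → (20,21); next start ≥ 21 → (21,22).
Selected: (7,8) (18,20) (20,21) (21,22)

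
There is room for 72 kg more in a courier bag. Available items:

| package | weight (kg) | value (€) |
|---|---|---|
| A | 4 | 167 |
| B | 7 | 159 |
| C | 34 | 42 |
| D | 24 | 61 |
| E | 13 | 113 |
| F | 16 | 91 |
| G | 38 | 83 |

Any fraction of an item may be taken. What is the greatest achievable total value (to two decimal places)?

608.47

Sort by value per unit weight and fill in that order.
Order: A (167/4=41.75) > B (159/7=22.71) > E (113/13=8.69) > F (91/16=5.69) > D (61/24=2.54) > G (83/38=2.18) > C (42/34=1.24)
Fill: take A (4 @ 167) → take B (7 @ 159) → take E (13 @ 113) → take F (16 @ 91) → take D (24 @ 61) → take 8/38 of G → 17.47; 72/72 used.
Total value = 608.47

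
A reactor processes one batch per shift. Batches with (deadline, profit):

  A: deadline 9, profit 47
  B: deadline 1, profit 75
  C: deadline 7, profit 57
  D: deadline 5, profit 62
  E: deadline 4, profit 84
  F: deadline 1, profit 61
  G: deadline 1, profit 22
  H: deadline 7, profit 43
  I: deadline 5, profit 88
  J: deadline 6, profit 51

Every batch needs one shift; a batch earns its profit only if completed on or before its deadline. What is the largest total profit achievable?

507

Profit order: I=88 E=84 B=75 D=62 F=61 C=57 J=51 A=47 H=43 G=22
Assign: I→slot 5, E→slot 4, B→slot 1, D→slot 3, F skipped, C→slot 7, J→slot 6, A→slot 9, H→slot 2, G skipped.
Slots: [1:B] [2:H] [3:D] [4:E] [5:I] [6:J] [7:C] [9:A]
Profit = 75 + 43 + 62 + 84 + 88 + 51 + 57 + 47 = 507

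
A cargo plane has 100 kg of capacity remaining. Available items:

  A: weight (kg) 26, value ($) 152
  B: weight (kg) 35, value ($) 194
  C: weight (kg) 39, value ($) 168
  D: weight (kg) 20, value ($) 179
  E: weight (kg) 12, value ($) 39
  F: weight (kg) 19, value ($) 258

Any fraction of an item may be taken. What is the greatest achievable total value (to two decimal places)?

783.00

Sort by value per unit weight and fill in that order.
Order: F (258/19=13.58) > D (179/20=8.95) > A (152/26=5.85) > B (194/35=5.54) > C (168/39=4.31) > E (39/12=3.25)
Fill: take F (19 @ 258) → take D (20 @ 179) → take A (26 @ 152) → take B (35 @ 194); 100/100 used.
Total value = 783.00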